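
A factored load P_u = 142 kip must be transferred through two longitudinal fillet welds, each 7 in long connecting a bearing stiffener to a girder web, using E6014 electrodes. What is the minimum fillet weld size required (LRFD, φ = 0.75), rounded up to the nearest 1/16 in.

E60XX → F_EXX = 60 ksi.
Total weld length L = 14 in.
Required throat t_e = P_u / (φ × 0.6 F_EXX × L) = 142 / (0.75 × 0.6 × 60 × 14) = 0.3757 in.
Required leg w = t_e / 0.707 = 0.5313 in → use 9/16 in.

w = 9/16 in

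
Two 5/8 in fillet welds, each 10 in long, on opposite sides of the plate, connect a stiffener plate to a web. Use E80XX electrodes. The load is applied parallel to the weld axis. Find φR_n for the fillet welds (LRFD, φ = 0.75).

φR_n ≈ 318 kip

E80XX → F_EXX = 80 ksi.
Effective throat t_e = 0.707 × 0.625 = 0.4419 in.
Total length L = 20 in; A_we = 0.4419 × 20 = 8.837 in².
F_nw = 0.6 F_EXX = 0.6 × 80 = 48 ksi.
φR_n = 0.75 × 48 × 8.837 = 318.1 kip.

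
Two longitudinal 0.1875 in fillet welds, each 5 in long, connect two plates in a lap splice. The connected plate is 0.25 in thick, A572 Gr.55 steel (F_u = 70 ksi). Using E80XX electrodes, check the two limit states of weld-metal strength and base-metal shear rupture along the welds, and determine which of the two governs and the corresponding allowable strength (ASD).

E80XX → F_EXX = 80 ksi.
t_e = 0.707 × 0.1875 = 0.1326 in; L = 10 in.
Weld metal: R_n/Ω = (1/2.0) × 0.6 × 80 × 0.1326 × 10 = 31.81 kip.
Base metal (shear rupture): R_n/Ω = (1/2.0) × 0.6 × 70 × 0.25 × 10 = 52.5 kip.
Governing: weld metal.

R_n/Ω ≈ 31.8 kip (weld metal governs)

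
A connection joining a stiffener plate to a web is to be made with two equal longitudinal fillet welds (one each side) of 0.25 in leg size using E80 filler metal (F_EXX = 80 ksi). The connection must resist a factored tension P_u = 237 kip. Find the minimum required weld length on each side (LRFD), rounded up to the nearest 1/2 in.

L = 19 in on each side

Throat t_e = 0.707 × 0.25 = 0.1767 in.
φr_n = 0.75 × 0.6 × 80 × 0.1767 = 6.363 kip/in.
L_req = P_u / φr_n = 237 / 6.363 = 37.25 in total.
Per side: 37.25 / 2 = 18.62 in.
Round up → use L = 19 in on each side.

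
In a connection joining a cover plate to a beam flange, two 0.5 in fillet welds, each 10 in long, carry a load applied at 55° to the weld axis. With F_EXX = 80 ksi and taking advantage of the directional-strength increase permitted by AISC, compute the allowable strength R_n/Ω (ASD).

R_n/Ω ≈ 233 kips

t_e = 0.707 × 0.5 = 0.3535 in; A_we = 0.3535 × 20 = 7.07 in².
Directional factor: 1.0 + 0.5 sin^1.5(55°) = 1.371.
F_nw = 0.6 × 80 × 1.371 = 65.79 ksi.
R_n/Ω = (65.79 × 7.07) / 2.0 = 232.6 kips.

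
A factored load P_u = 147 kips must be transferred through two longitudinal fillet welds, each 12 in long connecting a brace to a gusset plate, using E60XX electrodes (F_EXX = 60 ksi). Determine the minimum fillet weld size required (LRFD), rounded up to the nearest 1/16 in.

w = 3/8 in

Total weld length L = 24 in.
Required throat t_e = P_u / (φ × 0.6 F_EXX × L) = 147 / (0.75 × 0.6 × 60 × 24) = 0.2269 in.
Required leg w = t_e / 0.707 = 0.3209 in → use 3/8 in.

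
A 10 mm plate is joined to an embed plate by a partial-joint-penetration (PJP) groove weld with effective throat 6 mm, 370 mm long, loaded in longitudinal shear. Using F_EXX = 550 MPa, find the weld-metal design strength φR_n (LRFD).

Effective throat (given) t_e = 6 mm.
A_we = 6 × 370 = 2220 mm².
F_nw = 0.6 F_EXX = 330 MPa.
φR_n = 0.75 × 330 × 2220 × 10⁻³ = 549.5 kN.

φR_n ≈ 549 kN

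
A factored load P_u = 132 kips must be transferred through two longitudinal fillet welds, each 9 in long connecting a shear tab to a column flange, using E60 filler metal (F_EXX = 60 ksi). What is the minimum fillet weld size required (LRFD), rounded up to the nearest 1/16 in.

Total weld length L = 18 in.
Required throat t_e = P_u / (φ × 0.6 F_EXX × L) = 132 / (0.75 × 0.6 × 60 × 18) = 0.2716 in.
Required leg w = t_e / 0.707 = 0.3842 in → use 7/16 in.

w = 7/16 in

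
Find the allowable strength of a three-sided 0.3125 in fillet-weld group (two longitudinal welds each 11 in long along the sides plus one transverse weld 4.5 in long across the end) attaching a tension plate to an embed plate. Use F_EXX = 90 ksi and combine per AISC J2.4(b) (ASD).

R_n/Ω ≈ 158 kips

t_e = 0.707 × 0.3125 = 0.2209 in.
R_nwl = 0.6 × 90 × 0.2209 × 22 = 262.5 kips (longitudinal, 2 welds).
R_nwt = 0.6 × 90 × 0.2209 × 4.5 = 53.69 kips (transverse, base value).
(i) R_nwl + R_nwt = 316.2 kips; (ii) 0.85 R_nwl + 1.5 R_nwt = 303.6 kips.
R_n = max = 316.2 kips [governs: (i)]; R_n/Ω = 158.1 kips.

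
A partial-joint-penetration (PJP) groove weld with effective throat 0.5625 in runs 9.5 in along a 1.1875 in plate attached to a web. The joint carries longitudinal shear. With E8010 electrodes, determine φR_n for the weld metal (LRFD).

φR_n ≈ 192 kips

E80XX → F_EXX = 80 ksi.
Effective throat (given) t_e = 0.5625 in.
A_we = 0.5625 × 9.5 = 5.344 in².
F_nw = 0.6 F_EXX = 48 ksi.
φR_n = 0.75 × 48 × 5.344 = 192.4 kips.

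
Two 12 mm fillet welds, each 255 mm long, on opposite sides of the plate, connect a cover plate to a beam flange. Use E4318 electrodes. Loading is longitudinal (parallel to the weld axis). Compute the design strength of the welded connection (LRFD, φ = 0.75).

E43XX → F_EXX = 430 MPa.
Effective throat t_e = 0.707 × 12 = 8.484 mm.
Total length L = 510 mm; A_we = 8.484 × 510 = 4327 mm².
F_nw = 0.6 F_EXX = 0.6 × 430 = 258 MPa.
φR_n = 0.75 × 258 × 4327 × 10⁻³ = 837.2 kN.

φR_n ≈ 837 kN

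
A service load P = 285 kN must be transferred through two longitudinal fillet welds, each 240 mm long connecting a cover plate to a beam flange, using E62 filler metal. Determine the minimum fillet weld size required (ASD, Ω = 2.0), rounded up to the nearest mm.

E62XX → F_EXX = 620 MPa.
Total weld length L = 480 mm.
Required throat t_e = P × Ω / (0.6 F_EXX × L) = 285 × 2.0 / (0.6 × 620 × 480 × 10⁻³) = 3.192 mm.
Required leg w = t_e / 0.707 = 4.515 mm → use 5 mm.

w = 5 mm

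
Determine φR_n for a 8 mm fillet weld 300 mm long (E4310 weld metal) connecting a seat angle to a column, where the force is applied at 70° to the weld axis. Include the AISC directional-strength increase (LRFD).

φR_n ≈ 478 kN

E43XX → F_EXX = 430 MPa.
t_e = 0.707 × 8 = 5.656 mm; A_we = 5.656 × 300 = 1697 mm².
Directional factor: 1.0 + 0.5 sin^1.5(70°) = 1.455.
F_nw = 0.6 × 430 × 1.455 = 375.5 MPa.
φR_n = 0.75 × 375.5 × 1697 × 10⁻³ = 477.9 kN.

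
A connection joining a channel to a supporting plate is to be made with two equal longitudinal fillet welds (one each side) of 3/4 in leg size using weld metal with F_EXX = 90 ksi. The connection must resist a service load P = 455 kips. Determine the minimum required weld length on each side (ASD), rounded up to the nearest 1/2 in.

Throat t_e = 0.707 × 0.75 = 0.5302 in.
r_n/Ω = (0.6 × 90 × 0.5302) / 2.0 = 14.32 kip/in.
L_req = P / (r_n/Ω) = 455 / 14.32 = 31.78 in total.
Per side: 31.78 / 2 = 15.89 in.
Round up → use L = 16 in on each side.

L = 16 in on each side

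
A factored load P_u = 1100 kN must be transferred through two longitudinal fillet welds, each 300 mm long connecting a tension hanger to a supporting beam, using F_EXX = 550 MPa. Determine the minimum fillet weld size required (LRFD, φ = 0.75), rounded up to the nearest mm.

w = 11 mm

Total weld length L = 600 mm.
Required throat t_e = P_u / (φ × 0.6 F_EXX × L) = 1100 / (0.75 × 0.6 × 550 × 600 × 10⁻³) = 7.407 mm.
Required leg w = t_e / 0.707 = 10.48 mm → use 11 mm.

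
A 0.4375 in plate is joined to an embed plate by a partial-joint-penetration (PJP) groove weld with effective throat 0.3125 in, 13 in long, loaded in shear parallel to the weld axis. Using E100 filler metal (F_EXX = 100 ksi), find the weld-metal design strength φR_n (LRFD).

Effective throat (given) t_e = 0.3125 in.
A_we = 0.3125 × 13 = 4.062 in².
F_nw = 0.6 F_EXX = 60 ksi.
φR_n = 0.75 × 60 × 4.062 = 182.8 kips.

φR_n ≈ 183 kips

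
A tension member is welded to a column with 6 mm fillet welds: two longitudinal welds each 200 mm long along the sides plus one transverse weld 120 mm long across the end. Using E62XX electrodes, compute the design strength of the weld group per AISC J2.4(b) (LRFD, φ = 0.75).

E62XX → F_EXX = 620 MPa.
t_e = 0.707 × 6 = 4.242 mm.
R_nwl = 0.6 × 620 × 4.242 × 400 × 10⁻³ = 631.2 kN (longitudinal, 2 welds).
R_nwt = 0.6 × 620 × 4.242 × 120 × 10⁻³ = 189.4 kN (transverse, base value).
(i) R_nwl + R_nwt = 820.6 kN; (ii) 0.85 R_nwl + 1.5 R_nwt = 820.6 kN.
R_n = max = 820.6 kN [governs: (i)]; φR_n = 615.4 kN.

φR_n ≈ 615 kN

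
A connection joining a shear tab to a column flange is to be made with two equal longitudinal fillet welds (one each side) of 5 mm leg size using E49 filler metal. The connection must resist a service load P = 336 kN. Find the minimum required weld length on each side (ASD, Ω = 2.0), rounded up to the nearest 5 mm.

E49XX → F_EXX = 490 MPa.
Throat t_e = 0.707 × 5 = 3.535 mm.
r_n/Ω = (0.6 × 490 × 3.535) / 2.0 = 519.6 N/mm = 0.5196 kN/mm.
L_req = P / (r_n/Ω) = 336 / 0.5196 = 646.6 mm total.
Per side: 646.6 / 2 = 323.3 mm.
Round up → use L = 325 mm on each side.

L = 325 mm on each side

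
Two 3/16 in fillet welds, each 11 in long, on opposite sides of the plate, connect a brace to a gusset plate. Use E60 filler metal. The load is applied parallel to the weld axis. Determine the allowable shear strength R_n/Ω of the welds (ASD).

R_n/Ω ≈ 52.5 kip

E60XX → F_EXX = 60 ksi.
Effective throat t_e = 0.707 × 0.1875 = 0.1326 in.
Total length L = 22 in; A_we = 0.1326 × 22 = 2.916 in².
F_nw = 0.6 F_EXX = 0.6 × 60 = 36 ksi.
R_n = 36 × 2.916 = 105 kip; R_n/Ω = 105/2.0 = 52.49 kip.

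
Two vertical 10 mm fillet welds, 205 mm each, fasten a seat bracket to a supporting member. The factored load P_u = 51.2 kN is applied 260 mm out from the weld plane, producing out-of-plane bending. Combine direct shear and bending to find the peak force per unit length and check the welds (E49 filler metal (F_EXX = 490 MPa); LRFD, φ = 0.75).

f_max ≈ 958 N/mm; adequate

L_w = 2 × 205 = 410 mm; section modulus (unit throat) S = 2 × L²/6 = 14010 mm².
Direct shear f_v = P/L_w = 51.2×10³/410 = 124.9 N/mm.
Moment M = P × e = 51.2×10³ × 260 = 13312000 N·mm; bending f_b = M/S = 950.3 N/mm.
f_max = √(f_v² + f_b²) = √(124.9² + 950.3²) = 958.5 N/mm.
φr_n = 0.75 × 0.6 × 490 × (0.707 × 10) = 1559 N/mm → adequate.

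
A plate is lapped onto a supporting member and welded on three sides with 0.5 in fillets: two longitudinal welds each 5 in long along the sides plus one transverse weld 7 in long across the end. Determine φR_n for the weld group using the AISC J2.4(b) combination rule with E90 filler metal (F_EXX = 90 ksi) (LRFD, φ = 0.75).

t_e = 0.707 × 0.5 = 0.3535 in.
R_nwl = 0.6 × 90 × 0.3535 × 10 = 190.9 kips (longitudinal, 2 welds).
R_nwt = 0.6 × 90 × 0.3535 × 7 = 133.6 kips (transverse, base value).
(i) R_nwl + R_nwt = 324.5 kips; (ii) 0.85 R_nwl + 1.5 R_nwt = 362.7 kips.
R_n = max = 362.7 kips [governs: (ii)]; φR_n = 272 kips.

φR_n ≈ 272 kips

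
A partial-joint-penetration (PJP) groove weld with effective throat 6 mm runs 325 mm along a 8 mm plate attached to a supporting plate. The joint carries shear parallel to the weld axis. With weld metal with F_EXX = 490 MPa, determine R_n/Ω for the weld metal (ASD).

Effective throat (given) t_e = 6 mm.
A_we = 6 × 325 = 1950 mm².
F_nw = 0.6 F_EXX = 294 MPa.
R_n/Ω = (294 × 1950) / 2.0 × 10⁻³ = 286.7 kN.

R_n/Ω ≈ 287 kN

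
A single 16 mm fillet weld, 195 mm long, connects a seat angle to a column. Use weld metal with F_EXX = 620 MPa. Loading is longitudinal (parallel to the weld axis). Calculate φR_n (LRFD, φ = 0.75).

φR_n ≈ 615 kN

Effective throat t_e = 0.707 × 16 = 11.31 mm.
Total length L = 195 mm; A_we = 11.31 × 195 = 2206 mm².
F_nw = 0.6 F_EXX = 0.6 × 620 = 372 MPa.
φR_n = 0.75 × 372 × 2206 × 10⁻³ = 615.4 kN.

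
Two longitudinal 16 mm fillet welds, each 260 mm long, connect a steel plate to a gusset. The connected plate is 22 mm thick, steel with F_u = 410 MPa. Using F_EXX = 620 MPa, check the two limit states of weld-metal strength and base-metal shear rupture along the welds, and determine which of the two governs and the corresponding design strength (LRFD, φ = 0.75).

φR_n ≈ 1640 kN (weld metal governs)

t_e = 0.707 × 16 = 11.31 mm; L = 520 mm.
Weld metal: φR_n = 0.75 × 0.6 × 620 × 11.31 × 520 × 10⁻³ = 1641 kN.
Base metal (shear rupture): φR_n = 0.75 × 0.6 × 410 × 22 × 520 × 10⁻³ = 2111 kN.
Governing: weld metal.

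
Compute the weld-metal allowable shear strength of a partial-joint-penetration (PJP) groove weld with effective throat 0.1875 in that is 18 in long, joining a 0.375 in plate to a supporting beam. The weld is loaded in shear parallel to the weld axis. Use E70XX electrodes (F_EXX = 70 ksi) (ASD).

Effective throat (given) t_e = 0.1875 in.
A_we = 0.1875 × 18 = 3.375 in².
F_nw = 0.6 F_EXX = 42 ksi.
R_n/Ω = (42 × 3.375) / 2.0 = 70.88 kips.

R_n/Ω ≈ 70.9 kips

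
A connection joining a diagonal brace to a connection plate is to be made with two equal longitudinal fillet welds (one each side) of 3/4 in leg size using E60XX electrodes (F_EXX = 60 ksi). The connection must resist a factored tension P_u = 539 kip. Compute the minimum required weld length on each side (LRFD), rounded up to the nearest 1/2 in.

Throat t_e = 0.707 × 0.75 = 0.5302 in.
φr_n = 0.75 × 0.6 × 60 × 0.5302 = 14.32 kip/in.
L_req = P_u / φr_n = 539 / 14.32 = 37.65 in total.
Per side: 37.65 / 2 = 18.82 in.
Round up → use L = 19 in on each side.

L = 19 in on each side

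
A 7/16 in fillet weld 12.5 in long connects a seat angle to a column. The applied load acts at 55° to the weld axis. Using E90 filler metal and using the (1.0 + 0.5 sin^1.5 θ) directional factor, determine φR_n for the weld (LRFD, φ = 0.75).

φR_n ≈ 215 kips

E90XX → F_EXX = 90 ksi.
t_e = 0.707 × 0.4375 = 0.3093 in; A_we = 0.3093 × 12.5 = 3.866 in².
Directional factor: 1.0 + 0.5 sin^1.5(55°) = 1.371.
F_nw = 0.6 × 90 × 1.371 = 74.02 ksi.
φR_n = 0.75 × 74.02 × 3.866 = 214.6 kips.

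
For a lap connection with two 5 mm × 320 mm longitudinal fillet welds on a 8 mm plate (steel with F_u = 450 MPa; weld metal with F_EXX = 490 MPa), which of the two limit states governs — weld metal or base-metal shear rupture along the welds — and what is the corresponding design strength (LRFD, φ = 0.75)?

t_e = 0.707 × 5 = 3.535 mm; L = 640 mm.
Weld metal: φR_n = 0.75 × 0.6 × 490 × 3.535 × 640 × 10⁻³ = 498.9 kN.
Base metal (shear rupture): φR_n = 0.75 × 0.6 × 450 × 8 × 640 × 10⁻³ = 1037 kN.
Governing: weld metal.

φR_n ≈ 499 kN (weld metal governs)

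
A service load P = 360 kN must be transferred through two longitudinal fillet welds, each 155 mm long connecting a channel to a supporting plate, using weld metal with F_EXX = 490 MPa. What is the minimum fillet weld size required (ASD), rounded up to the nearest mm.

w = 12 mm

Total weld length L = 310 mm.
Required throat t_e = P × Ω / (0.6 F_EXX × L) = 360 × 2.0 / (0.6 × 490 × 310 × 10⁻³) = 7.9 mm.
Required leg w = t_e / 0.707 = 11.17 mm → use 12 mm.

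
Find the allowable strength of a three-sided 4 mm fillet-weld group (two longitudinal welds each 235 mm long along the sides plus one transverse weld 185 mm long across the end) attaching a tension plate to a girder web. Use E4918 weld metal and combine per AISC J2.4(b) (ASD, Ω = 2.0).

E49XX → F_EXX = 490 MPa.
t_e = 0.707 × 4 = 2.828 mm.
R_nwl = 0.6 × 490 × 2.828 × 470 × 10⁻³ = 390.8 kN (longitudinal, 2 welds).
R_nwt = 0.6 × 490 × 2.828 × 185 × 10⁻³ = 153.8 kN (transverse, base value).
(i) R_nwl + R_nwt = 544.6 kN; (ii) 0.85 R_nwl + 1.5 R_nwt = 562.9 kN.
R_n = max = 562.9 kN [governs: (ii)]; R_n/Ω = 281.4 kN.

R_n/Ω ≈ 281 kN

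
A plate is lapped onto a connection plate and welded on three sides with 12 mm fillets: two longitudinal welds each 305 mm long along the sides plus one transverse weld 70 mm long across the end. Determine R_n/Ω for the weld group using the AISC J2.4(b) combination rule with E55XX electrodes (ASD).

R_n/Ω ≈ 952 kN

E55XX → F_EXX = 550 MPa.
t_e = 0.707 × 12 = 8.484 mm.
R_nwl = 0.6 × 550 × 8.484 × 610 × 10⁻³ = 1708 kN (longitudinal, 2 welds).
R_nwt = 0.6 × 550 × 8.484 × 70 × 10⁻³ = 196 kN (transverse, base value).
(i) R_nwl + R_nwt = 1904 kN; (ii) 0.85 R_nwl + 1.5 R_nwt = 1746 kN.
R_n = max = 1904 kN [governs: (i)]; R_n/Ω = 951.9 kN.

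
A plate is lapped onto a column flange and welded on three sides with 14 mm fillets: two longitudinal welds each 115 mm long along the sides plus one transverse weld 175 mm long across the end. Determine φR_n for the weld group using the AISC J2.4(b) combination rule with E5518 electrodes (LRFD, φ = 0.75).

E55XX → F_EXX = 550 MPa.
t_e = 0.707 × 14 = 9.898 mm.
R_nwl = 0.6 × 550 × 9.898 × 230 × 10⁻³ = 751.3 kN (longitudinal, 2 welds).
R_nwt = 0.6 × 550 × 9.898 × 175 × 10⁻³ = 571.6 kN (transverse, base value).
(i) R_nwl + R_nwt = 1323 kN; (ii) 0.85 R_nwl + 1.5 R_nwt = 1496 kN.
R_n = max = 1496 kN [governs: (ii)]; φR_n = 1122 kN.

φR_n ≈ 1120 kN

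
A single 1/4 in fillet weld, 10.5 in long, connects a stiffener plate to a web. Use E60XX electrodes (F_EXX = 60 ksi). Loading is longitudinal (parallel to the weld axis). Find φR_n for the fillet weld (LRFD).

Effective throat t_e = 0.707 × 0.25 = 0.1767 in.
Total length L = 10.5 in; A_we = 0.1767 × 10.5 = 1.856 in².
F_nw = 0.6 F_EXX = 0.6 × 60 = 36 ksi.
φR_n = 0.75 × 36 × 1.856 = 50.11 kips.

φR_n ≈ 50.1 kips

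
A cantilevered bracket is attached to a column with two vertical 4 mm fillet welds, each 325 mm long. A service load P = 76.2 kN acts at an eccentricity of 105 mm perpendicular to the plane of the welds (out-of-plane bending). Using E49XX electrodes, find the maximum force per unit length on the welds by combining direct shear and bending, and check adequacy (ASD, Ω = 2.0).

E49XX → F_EXX = 490 MPa.
L_w = 2 × 325 = 650 mm; section modulus (unit throat) S = 2 × L²/6 = 35210 mm².
Direct shear f_v = P/L_w = 76.2×10³/650 = 117.2 N/mm.
Moment M = P × e = 76.2×10³ × 105 = 8001000 N·mm; bending f_b = M/S = 227.2 N/mm.
f_max = √(f_v² + f_b²) = √(117.2² + 227.2²) = 255.7 N/mm.
r_n/Ω = (1/2.0) × 0.6 × 490 × (0.707 × 4) = 415.7 N/mm → adequate.

f_max ≈ 256 N/mm; adequate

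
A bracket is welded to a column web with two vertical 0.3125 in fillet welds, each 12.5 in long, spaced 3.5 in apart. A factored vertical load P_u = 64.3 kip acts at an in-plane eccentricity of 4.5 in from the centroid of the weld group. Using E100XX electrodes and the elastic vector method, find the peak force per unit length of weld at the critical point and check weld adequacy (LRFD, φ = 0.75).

f_max ≈ 5.91 kip/in; adequate

E100XX → F_EXX = 100 ksi.
Total weld length L_w = 25 in. Treat welds as unit-width lines.
Polar moment about centroid: J = 2[d³/12 + d(b/2)²] = 2[12.5³/12 + 12.5×1.75²] = 402.1 in³.
Direct shear f_v = P/L_w = 64.3 / 25 = 2.572 kip/in (vertical).
Torsion M = P·e = 64.3 × 4.5 = 289.35 kip·in.
Critical point at (x, y) = (1.75, 6.25) from centroid. f_tx = M·y/J = 4.498 kip/in; f_ty = M·x/J = 1.259 kip/in.
Resultant f_max = √[f_tx² + (f_v + f_ty)²] = √[4.498² + (2.572 + 1.259)²] = 5.908 kip/in.
Capacity per unit length: φr_n = 0.75 × 0.6 × 100 × (0.707 × 0.3125) = 9.942 kip/in.
5.908 ≤ 9.942 → adequate.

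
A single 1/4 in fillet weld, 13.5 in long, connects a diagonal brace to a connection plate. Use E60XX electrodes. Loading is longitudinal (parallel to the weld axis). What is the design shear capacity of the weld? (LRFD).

E60XX → F_EXX = 60 ksi.
Effective throat t_e = 0.707 × 0.25 = 0.1767 in.
Total length L = 13.5 in; A_we = 0.1767 × 13.5 = 2.386 in².
F_nw = 0.6 F_EXX = 0.6 × 60 = 36 ksi.
φR_n = 0.75 × 36 × 2.386 = 64.43 kips.

φR_n ≈ 64.4 kips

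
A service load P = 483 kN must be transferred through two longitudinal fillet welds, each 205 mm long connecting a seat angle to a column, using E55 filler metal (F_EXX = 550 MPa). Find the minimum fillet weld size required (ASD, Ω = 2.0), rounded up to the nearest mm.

Total weld length L = 410 mm.
Required throat t_e = P × Ω / (0.6 F_EXX × L) = 483 × 2.0 / (0.6 × 550 × 410 × 10⁻³) = 7.14 mm.
Required leg w = t_e / 0.707 = 10.1 mm → use 11 mm.

w = 11 mm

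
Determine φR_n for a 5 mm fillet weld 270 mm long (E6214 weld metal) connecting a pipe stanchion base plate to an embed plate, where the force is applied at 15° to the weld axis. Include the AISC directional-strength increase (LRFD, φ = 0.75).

φR_n ≈ 284 kN

E62XX → F_EXX = 620 MPa.
t_e = 0.707 × 5 = 3.535 mm; A_we = 3.535 × 270 = 954.4 mm².
Directional factor: 1.0 + 0.5 sin^1.5(15°) = 1.066.
F_nw = 0.6 × 620 × 1.066 = 396.5 MPa.
φR_n = 0.75 × 396.5 × 954.4 × 10⁻³ = 283.8 kN.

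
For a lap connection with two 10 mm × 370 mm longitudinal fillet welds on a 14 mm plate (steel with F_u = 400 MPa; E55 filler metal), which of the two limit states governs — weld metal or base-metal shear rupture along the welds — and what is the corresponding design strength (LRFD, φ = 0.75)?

φR_n ≈ 1290 kN (weld metal governs)

E55XX → F_EXX = 550 MPa.
t_e = 0.707 × 10 = 7.07 mm; L = 740 mm.
Weld metal: φR_n = 0.75 × 0.6 × 550 × 7.07 × 740 × 10⁻³ = 1295 kN.
Base metal (shear rupture): φR_n = 0.75 × 0.6 × 400 × 14 × 740 × 10⁻³ = 1865 kN.
Governing: weld metal.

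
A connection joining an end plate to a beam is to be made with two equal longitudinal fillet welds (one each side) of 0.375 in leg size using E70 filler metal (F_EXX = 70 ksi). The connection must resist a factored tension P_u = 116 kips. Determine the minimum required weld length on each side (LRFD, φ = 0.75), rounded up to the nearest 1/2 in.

L = 7 in on each side

Throat t_e = 0.707 × 0.375 = 0.2651 in.
φr_n = 0.75 × 0.6 × 70 × 0.2651 = 8.351 kips/in.
L_req = P_u / φr_n = 116 / 8.351 = 13.89 in total.
Per side: 13.89 / 2 = 6.945 in.
Round up → use L = 7 in on each side.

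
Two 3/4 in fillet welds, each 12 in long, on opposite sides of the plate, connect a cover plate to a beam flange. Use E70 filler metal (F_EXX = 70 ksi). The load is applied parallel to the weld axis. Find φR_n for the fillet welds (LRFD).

Effective throat t_e = 0.707 × 0.75 = 0.5302 in.
Total length L = 24 in; A_we = 0.5302 × 24 = 12.73 in².
F_nw = 0.6 F_EXX = 0.6 × 70 = 42 ksi.
φR_n = 0.75 × 42 × 12.73 = 400.9 kip.

φR_n ≈ 401 kip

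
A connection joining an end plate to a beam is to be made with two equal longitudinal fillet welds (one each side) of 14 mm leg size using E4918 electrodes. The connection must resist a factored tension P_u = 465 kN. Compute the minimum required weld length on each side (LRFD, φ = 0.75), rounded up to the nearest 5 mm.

E49XX → F_EXX = 490 MPa.
Throat t_e = 0.707 × 14 = 9.898 mm.
φr_n = 0.75 × 0.6 × 490 × 9.898 × 10⁻³ = 2.183 kN/mm.
L_req = P_u / φr_n = 465 / 2.183 = 213.1 mm total.
Per side: 213.1 / 2 = 106.5 mm.
Round up → use L = 110 mm on each side.

L = 110 mm on each side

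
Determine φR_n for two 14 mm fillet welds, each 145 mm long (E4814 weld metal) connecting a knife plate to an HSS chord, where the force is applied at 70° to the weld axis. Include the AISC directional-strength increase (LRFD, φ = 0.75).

φR_n ≈ 902 kN

E48XX → F_EXX = 480 MPa.
t_e = 0.707 × 14 = 9.898 mm; A_we = 9.898 × 290 = 2870 mm².
Directional factor: 1.0 + 0.5 sin^1.5(70°) = 1.455.
F_nw = 0.6 × 480 × 1.455 = 419.2 MPa.
φR_n = 0.75 × 419.2 × 2870 × 10⁻³ = 902.4 kN.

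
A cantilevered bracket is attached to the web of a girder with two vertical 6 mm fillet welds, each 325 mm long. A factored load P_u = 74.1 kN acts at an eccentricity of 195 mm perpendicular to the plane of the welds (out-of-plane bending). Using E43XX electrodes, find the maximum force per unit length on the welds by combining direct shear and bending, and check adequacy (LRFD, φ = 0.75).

f_max ≈ 426 N/mm; adequate

E43XX → F_EXX = 430 MPa.
L_w = 2 × 325 = 650 mm; section modulus (unit throat) S = 2 × L²/6 = 35210 mm².
Direct shear f_v = P/L_w = 74.1×10³/650 = 114 N/mm.
Moment M = P × e = 74.1×10³ × 195 = 14450000 N·mm; bending f_b = M/S = 410.4 N/mm.
f_max = √(f_v² + f_b²) = √(114² + 410.4²) = 425.9 N/mm.
φr_n = 0.75 × 0.6 × 430 × (0.707 × 6) = 820.8 N/mm → adequate.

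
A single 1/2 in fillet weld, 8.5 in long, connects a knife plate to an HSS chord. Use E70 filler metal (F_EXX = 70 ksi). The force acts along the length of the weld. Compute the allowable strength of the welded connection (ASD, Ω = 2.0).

Effective throat t_e = 0.707 × 0.5 = 0.3535 in.
Total length L = 8.5 in; A_we = 0.3535 × 8.5 = 3.005 in².
F_nw = 0.6 F_EXX = 0.6 × 70 = 42 ksi.
R_n = 42 × 3.005 = 126.2 kip; R_n/Ω = 126.2/2.0 = 63.1 kip.

R_n/Ω ≈ 63.1 kip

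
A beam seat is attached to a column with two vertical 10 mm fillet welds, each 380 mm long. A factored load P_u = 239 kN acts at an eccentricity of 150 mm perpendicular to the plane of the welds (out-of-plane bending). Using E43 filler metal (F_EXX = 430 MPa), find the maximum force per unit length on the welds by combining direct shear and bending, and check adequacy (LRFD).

L_w = 2 × 380 = 760 mm; section modulus (unit throat) S = 2 × L²/6 = 48130 mm².
Direct shear f_v = P/L_w = 239×10³/760 = 314.5 N/mm.
Moment M = P × e = 239×10³ × 150 = 35850000 N·mm; bending f_b = M/S = 744.8 N/mm.
f_max = √(f_v² + f_b²) = √(314.5² + 744.8²) = 808.5 N/mm.
φr_n = 0.75 × 0.6 × 430 × (0.707 × 10) = 1368 N/mm → adequate.

f_max ≈ 808 N/mm; adequate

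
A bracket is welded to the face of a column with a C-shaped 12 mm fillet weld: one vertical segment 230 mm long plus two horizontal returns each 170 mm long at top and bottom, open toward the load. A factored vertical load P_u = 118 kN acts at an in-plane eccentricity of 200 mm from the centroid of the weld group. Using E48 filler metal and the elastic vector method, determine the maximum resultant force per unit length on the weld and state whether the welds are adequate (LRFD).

f_max ≈ 698 N/mm; adequate

E48XX → F_EXX = 480 MPa.
Total weld length L_w = 570 mm. Treat welds as unit-width lines.
Centroid: x̄ = 2×170×85 / 570 = 50.7 mm from the vertical weld.
Polar moment about centroid: J = I_x + I_y = [230³/12 + 2×170×115²] + [230×50.7² + 2(170³/12 + 170×34.3²)] = 7320000 mm³.
Direct shear f_v = P/L_w = 118×10³ / 570 = 207 N/mm (vertical).
Torsion M = P·e = 118×10³ × 200 = 23600000 N·mm.
Critical point at (x, y) = (119.3, 115) from centroid. f_tx = M·y/J = 370.7 N/mm; f_ty = M·x/J = 384.6 N/mm.
Resultant f_max = √[f_tx² + (f_v + f_ty)²] = √[370.7² + (207 + 384.6)²] = 698.2 N/mm.
Capacity per unit length: φr_n = 0.75 × 0.6 × 480 × (0.707 × 12) = 1833 N/mm.
698.2 ≤ 1833 → adequate.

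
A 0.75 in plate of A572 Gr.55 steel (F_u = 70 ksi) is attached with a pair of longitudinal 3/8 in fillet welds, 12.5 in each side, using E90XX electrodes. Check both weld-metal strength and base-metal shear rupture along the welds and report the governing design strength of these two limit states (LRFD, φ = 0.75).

E90XX → F_EXX = 90 ksi.
t_e = 0.707 × 0.375 = 0.2651 in; L = 25 in.
Weld metal: φR_n = 0.75 × 0.6 × 90 × 0.2651 × 25 = 268.4 kip.
Base metal (shear rupture): φR_n = 0.75 × 0.6 × 70 × 0.75 × 25 = 590.6 kip.
Governing: weld metal.

φR_n ≈ 268 kip (weld metal governs)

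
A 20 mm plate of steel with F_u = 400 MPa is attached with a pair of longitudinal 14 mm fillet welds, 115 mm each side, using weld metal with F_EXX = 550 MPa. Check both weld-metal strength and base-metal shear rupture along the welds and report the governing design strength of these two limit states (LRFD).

t_e = 0.707 × 14 = 9.898 mm; L = 230 mm.
Weld metal: φR_n = 0.75 × 0.6 × 550 × 9.898 × 230 × 10⁻³ = 563.4 kN.
Base metal (shear rupture): φR_n = 0.75 × 0.6 × 400 × 20 × 230 × 10⁻³ = 828 kN.
Governing: weld metal.

φR_n ≈ 563 kN (weld metal governs)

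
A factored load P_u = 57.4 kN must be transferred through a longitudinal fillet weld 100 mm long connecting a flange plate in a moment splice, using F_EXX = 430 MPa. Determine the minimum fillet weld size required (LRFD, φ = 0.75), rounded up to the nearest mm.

Total weld length L = 100 mm.
Required throat t_e = P_u / (φ × 0.6 F_EXX × L) = 57.4 / (0.75 × 0.6 × 430 × 100 × 10⁻³) = 2.966 mm.
Required leg w = t_e / 0.707 = 4.196 mm → use 5 mm.

w = 5 mm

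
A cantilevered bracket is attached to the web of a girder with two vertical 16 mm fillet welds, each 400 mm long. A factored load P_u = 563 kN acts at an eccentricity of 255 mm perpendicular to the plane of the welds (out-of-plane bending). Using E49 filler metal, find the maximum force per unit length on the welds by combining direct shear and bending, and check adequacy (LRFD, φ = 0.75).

E49XX → F_EXX = 490 MPa.
L_w = 2 × 400 = 800 mm; section modulus (unit throat) S = 2 × L²/6 = 53330 mm².
Direct shear f_v = P/L_w = 563×10³/800 = 703.8 N/mm.
Moment M = P × e = 563×10³ × 255 = 143560000 N·mm; bending f_b = M/S = 2692 N/mm.
f_max = √(f_v² + f_b²) = √(703.8² + 2692²) = 2782 N/mm.
φr_n = 0.75 × 0.6 × 490 × (0.707 × 16) = 2494 N/mm → NOT adequate.

f_max ≈ 2780 N/mm; NOT adequate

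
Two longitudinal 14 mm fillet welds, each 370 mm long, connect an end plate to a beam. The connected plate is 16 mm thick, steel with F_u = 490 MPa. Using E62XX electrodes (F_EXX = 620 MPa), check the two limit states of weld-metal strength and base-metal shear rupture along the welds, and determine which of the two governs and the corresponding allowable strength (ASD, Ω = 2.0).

R_n/Ω ≈ 1360 kN (weld metal governs)

t_e = 0.707 × 14 = 9.898 mm; L = 740 mm.
Weld metal: R_n/Ω = (1/2.0) × 0.6 × 620 × 9.898 × 740 × 10⁻³ = 1362 kN.
Base metal (shear rupture): R_n/Ω = (1/2.0) × 0.6 × 490 × 16 × 740 × 10⁻³ = 1740 kN.
Governing: weld metal.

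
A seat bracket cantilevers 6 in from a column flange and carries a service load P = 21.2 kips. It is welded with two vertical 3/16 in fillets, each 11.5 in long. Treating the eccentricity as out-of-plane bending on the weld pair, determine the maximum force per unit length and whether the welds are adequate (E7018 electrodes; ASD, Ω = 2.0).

E70XX → F_EXX = 70 ksi.
L_w = 2 × 11.5 = 23 in; section modulus (unit throat) S = 2 × L²/6 = 44.08 in².
Direct shear f_v = P/L_w = 21.2/23 = 0.9217 kip/in.
Moment M = P × e = 21.2 × 6 = 127.2 kip·in; bending f_b = M/S = 2.885 kip/in.
f_max = √(f_v² + f_b²) = √(0.9217² + 2.885²) = 3.029 kip/in.
r_n/Ω = (1/2.0) × 0.6 × 70 × (0.707 × 0.1875) = 2.784 kip/in → NOT adequate.

f_max ≈ 3.03 kip/in; NOT adequate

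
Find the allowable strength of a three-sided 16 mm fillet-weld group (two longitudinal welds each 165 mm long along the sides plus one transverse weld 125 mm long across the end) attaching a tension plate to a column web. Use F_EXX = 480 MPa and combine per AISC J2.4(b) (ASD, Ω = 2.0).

t_e = 0.707 × 16 = 11.31 mm.
R_nwl = 0.6 × 480 × 11.31 × 330 × 10⁻³ = 1075 kN (longitudinal, 2 welds).
R_nwt = 0.6 × 480 × 11.31 × 125 × 10⁻³ = 407.2 kN (transverse, base value).
(i) R_nwl + R_nwt = 1482 kN; (ii) 0.85 R_nwl + 1.5 R_nwt = 1525 kN.
R_n = max = 1525 kN [governs: (ii)]; R_n/Ω = 762.3 kN.

R_n/Ω ≈ 762 kN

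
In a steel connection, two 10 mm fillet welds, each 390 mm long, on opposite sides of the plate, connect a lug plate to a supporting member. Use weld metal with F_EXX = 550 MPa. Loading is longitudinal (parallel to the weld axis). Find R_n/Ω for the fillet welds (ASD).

Effective throat t_e = 0.707 × 10 = 7.07 mm.
Total length L = 780 mm; A_we = 7.07 × 780 = 5515 mm².
F_nw = 0.6 F_EXX = 0.6 × 550 = 330 MPa.
R_n = 330 × 5515 × 10⁻³ = 1820 kN; R_n/Ω = 1820/2.0 = 909.9 kN.

R_n/Ω ≈ 910 kN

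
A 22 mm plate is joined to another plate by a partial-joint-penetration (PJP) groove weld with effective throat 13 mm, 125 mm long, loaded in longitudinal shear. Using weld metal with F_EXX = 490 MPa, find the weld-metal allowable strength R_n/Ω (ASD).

R_n/Ω ≈ 239 kN

Effective throat (given) t_e = 13 mm.
A_we = 13 × 125 = 1625 mm².
F_nw = 0.6 F_EXX = 294 MPa.
R_n/Ω = (294 × 1625) / 2.0 × 10⁻³ = 238.9 kN.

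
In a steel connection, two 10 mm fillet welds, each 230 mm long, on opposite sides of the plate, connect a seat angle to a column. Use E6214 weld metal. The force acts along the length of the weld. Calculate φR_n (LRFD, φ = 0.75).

φR_n ≈ 907 kN

E62XX → F_EXX = 620 MPa.
Effective throat t_e = 0.707 × 10 = 7.07 mm.
Total length L = 460 mm; A_we = 7.07 × 460 = 3252 mm².
F_nw = 0.6 F_EXX = 0.6 × 620 = 372 MPa.
φR_n = 0.75 × 372 × 3252 × 10⁻³ = 907.4 kN.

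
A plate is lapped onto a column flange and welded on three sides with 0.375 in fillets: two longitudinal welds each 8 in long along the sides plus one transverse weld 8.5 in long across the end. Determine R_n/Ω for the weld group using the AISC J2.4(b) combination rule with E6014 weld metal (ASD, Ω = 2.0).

R_n/Ω ≈ 126 kip

E60XX → F_EXX = 60 ksi.
t_e = 0.707 × 0.375 = 0.2651 in.
R_nwl = 0.6 × 60 × 0.2651 × 16 = 152.7 kip (longitudinal, 2 welds).
R_nwt = 0.6 × 60 × 0.2651 × 8.5 = 81.13 kip (transverse, base value).
(i) R_nwl + R_nwt = 233.8 kip; (ii) 0.85 R_nwl + 1.5 R_nwt = 251.5 kip.
R_n = max = 251.5 kip [governs: (ii)]; R_n/Ω = 125.7 kip.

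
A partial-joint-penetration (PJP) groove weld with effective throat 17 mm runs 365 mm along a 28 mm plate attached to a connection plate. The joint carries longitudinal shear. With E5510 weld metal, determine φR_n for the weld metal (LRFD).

E55XX → F_EXX = 550 MPa.
Effective throat (given) t_e = 17 mm.
A_we = 17 × 365 = 6205 mm².
F_nw = 0.6 F_EXX = 330 MPa.
φR_n = 0.75 × 330 × 6205 × 10⁻³ = 1536 kN.

φR_n ≈ 1540 kN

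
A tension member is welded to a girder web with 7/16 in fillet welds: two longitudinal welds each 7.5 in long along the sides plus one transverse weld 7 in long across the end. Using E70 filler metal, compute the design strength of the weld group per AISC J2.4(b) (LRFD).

φR_n ≈ 227 kip

E70XX → F_EXX = 70 ksi.
t_e = 0.707 × 0.4375 = 0.3093 in.
R_nwl = 0.6 × 70 × 0.3093 × 15 = 194.9 kip (longitudinal, 2 welds).
R_nwt = 0.6 × 70 × 0.3093 × 7 = 90.94 kip (transverse, base value).
(i) R_nwl + R_nwt = 285.8 kip; (ii) 0.85 R_nwl + 1.5 R_nwt = 302 kip.
R_n = max = 302 kip [governs: (ii)]; φR_n = 226.5 kip.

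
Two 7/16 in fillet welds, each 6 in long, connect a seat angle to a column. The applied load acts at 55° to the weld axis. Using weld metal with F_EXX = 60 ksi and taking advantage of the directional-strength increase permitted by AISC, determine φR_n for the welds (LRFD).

t_e = 0.707 × 0.4375 = 0.3093 in; A_we = 0.3093 × 12 = 3.712 in².
Directional factor: 1.0 + 0.5 sin^1.5(55°) = 1.371.
F_nw = 0.6 × 60 × 1.371 = 49.35 ksi.
φR_n = 0.75 × 49.35 × 3.712 = 137.4 kip.

φR_n ≈ 137 kip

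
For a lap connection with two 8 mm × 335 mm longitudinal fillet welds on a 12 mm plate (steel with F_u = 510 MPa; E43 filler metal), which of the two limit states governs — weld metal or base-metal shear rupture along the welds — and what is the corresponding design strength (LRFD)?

E43XX → F_EXX = 430 MPa.
t_e = 0.707 × 8 = 5.656 mm; L = 670 mm.
Weld metal: φR_n = 0.75 × 0.6 × 430 × 5.656 × 670 × 10⁻³ = 733.3 kN.
Base metal (shear rupture): φR_n = 0.75 × 0.6 × 510 × 12 × 670 × 10⁻³ = 1845 kN.
Governing: weld metal.

φR_n ≈ 733 kN (weld metal governs)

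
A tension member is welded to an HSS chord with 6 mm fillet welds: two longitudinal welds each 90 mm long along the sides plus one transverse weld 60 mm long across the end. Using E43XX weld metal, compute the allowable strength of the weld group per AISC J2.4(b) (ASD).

E43XX → F_EXX = 430 MPa.
t_e = 0.707 × 6 = 4.242 mm.
R_nwl = 0.6 × 430 × 4.242 × 180 × 10⁻³ = 197 kN (longitudinal, 2 welds).
R_nwt = 0.6 × 430 × 4.242 × 60 × 10⁻³ = 65.67 kN (transverse, base value).
(i) R_nwl + R_nwt = 262.7 kN; (ii) 0.85 R_nwl + 1.5 R_nwt = 265.9 kN.
R_n = max = 265.9 kN [governs: (ii)]; R_n/Ω = 133 kN.

R_n/Ω ≈ 133 kN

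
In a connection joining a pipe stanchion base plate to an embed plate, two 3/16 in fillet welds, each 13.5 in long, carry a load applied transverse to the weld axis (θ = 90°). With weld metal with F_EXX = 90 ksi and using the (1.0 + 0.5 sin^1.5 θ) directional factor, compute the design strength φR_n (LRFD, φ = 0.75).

t_e = 0.707 × 0.1875 = 0.1326 in; A_we = 0.1326 × 27 = 3.579 in².
Directional factor: 1.0 + 0.5 sin^1.5(90°) = 1.5.
F_nw = 0.6 × 90 × 1.5 = 81 ksi.
φR_n = 0.75 × 81 × 3.579 = 217.4 kip.

φR_n ≈ 217 kip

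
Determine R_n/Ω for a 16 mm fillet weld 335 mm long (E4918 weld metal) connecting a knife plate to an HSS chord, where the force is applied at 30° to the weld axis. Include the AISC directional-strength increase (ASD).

E49XX → F_EXX = 490 MPa.
t_e = 0.707 × 16 = 11.31 mm; A_we = 11.31 × 335 = 3790 mm².
Directional factor: 1.0 + 0.5 sin^1.5(30°) = 1.177.
F_nw = 0.6 × 490 × 1.177 = 346 MPa.
R_n/Ω = (346 × 3790) / 2.0 × 10⁻³ = 655.5 kN.

R_n/Ω ≈ 656 kN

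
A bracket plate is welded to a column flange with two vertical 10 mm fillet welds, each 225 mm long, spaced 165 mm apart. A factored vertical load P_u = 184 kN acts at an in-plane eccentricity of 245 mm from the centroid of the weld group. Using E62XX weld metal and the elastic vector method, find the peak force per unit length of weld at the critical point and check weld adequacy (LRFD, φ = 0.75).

E62XX → F_EXX = 620 MPa.
Total weld length L_w = 450 mm. Treat welds as unit-width lines.
Polar moment about centroid: J = 2[d³/12 + d(b/2)²] = 2[225³/12 + 225×82.5²] = 4961000 mm³.
Direct shear f_v = P/L_w = 184×10³ / 450 = 408.9 N/mm (vertical).
Torsion M = P·e = 184×10³ × 245 = 45080000 N·mm.
Critical point at (x, y) = (82.5, 112.5) from centroid. f_tx = M·y/J = 1022 N/mm; f_ty = M·x/J = 749.6 N/mm.
Resultant f_max = √[f_tx² + (f_v + f_ty)²] = √[1022² + (408.9 + 749.6)²] = 1545 N/mm.
Capacity per unit length: φr_n = 0.75 × 0.6 × 620 × (0.707 × 10) = 1973 N/mm.
1545 ≤ 1973 → adequate.

f_max ≈ 1550 N/mm; adequate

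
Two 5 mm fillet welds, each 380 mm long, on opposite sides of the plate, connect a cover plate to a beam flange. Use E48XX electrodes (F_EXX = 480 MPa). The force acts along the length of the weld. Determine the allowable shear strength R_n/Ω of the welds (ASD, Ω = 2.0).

Effective throat t_e = 0.707 × 5 = 3.535 mm.
Total length L = 760 mm; A_we = 3.535 × 760 = 2687 mm².
F_nw = 0.6 F_EXX = 0.6 × 480 = 288 MPa.
R_n = 288 × 2687 × 10⁻³ = 773.7 kN; R_n/Ω = 773.7/2.0 = 386.9 kN.

R_n/Ω ≈ 387 kN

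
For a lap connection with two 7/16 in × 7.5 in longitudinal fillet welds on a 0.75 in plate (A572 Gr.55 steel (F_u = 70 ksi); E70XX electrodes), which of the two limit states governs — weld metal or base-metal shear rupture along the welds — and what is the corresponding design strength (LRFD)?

φR_n ≈ 146 kip (weld metal governs)

E70XX → F_EXX = 70 ksi.
t_e = 0.707 × 0.4375 = 0.3093 in; L = 15 in.
Weld metal: φR_n = 0.75 × 0.6 × 70 × 0.3093 × 15 = 146.2 kip.
Base metal (shear rupture): φR_n = 0.75 × 0.6 × 70 × 0.75 × 15 = 354.4 kip.
Governing: weld metal.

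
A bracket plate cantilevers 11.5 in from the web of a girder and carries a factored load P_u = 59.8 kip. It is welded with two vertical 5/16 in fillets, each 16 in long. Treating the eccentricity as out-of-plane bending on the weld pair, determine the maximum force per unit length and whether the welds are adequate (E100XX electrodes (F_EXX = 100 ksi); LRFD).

L_w = 2 × 16 = 32 in; section modulus (unit throat) S = 2 × L²/6 = 85.33 in².
Direct shear f_v = P/L_w = 59.8/32 = 1.869 kip/in.
Moment M = P × e = 59.8 × 11.5 = 687.7 kip·in; bending f_b = M/S = 8.059 kip/in.
f_max = √(f_v² + f_b²) = √(1.869² + 8.059²) = 8.273 kip/in.
φr_n = 0.75 × 0.6 × 100 × (0.707 × 0.3125) = 9.942 kip/in → adequate.

f_max ≈ 8.27 kip/in; adequate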